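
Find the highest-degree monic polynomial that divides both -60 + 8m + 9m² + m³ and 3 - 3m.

Repeated division with remainder:
  m³ + 9m² + 8m - 60 = (-(1/3)m² - (10/3)m - 6)(-3m + 3) + (-42)
  -3m + 3 = ((1/14)m - 1/14)(-42) + (0)
The last nonzero remainder is the constant -42, so the polynomials are coprime and gcd = 1.

1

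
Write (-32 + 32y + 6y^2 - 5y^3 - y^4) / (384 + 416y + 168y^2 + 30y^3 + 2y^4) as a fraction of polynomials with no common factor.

(-2 + 3y - y^2)/(24 + 14y + 2y^2)

Euclidean algorithm in ℚ[y]:
  -y^4 - 5y^3 + 6y^2 + 32y - 32 = (-1/2)(2y^4 + 30y^3 + 168y^2 + 416y + 384) + (10y^3 + 90y^2 + 240y + 160)
  2y^4 + 30y^3 + 168y^2 + 416y + 384 = ((1/5)y + 6/5)(10y^3 + 90y^2 + 240y + 160) + (12y^2 + 96y + 192)
  10y^3 + 90y^2 + 240y + 160 = ((5/6)y + 5/6)(12y^2 + 96y + 192) + (0)
Last nonzero remainder: 12y^2 + 96y + 192. Dividing through by 12 gives the monic gcd y^2 + 8y + 16.
Cancel y^2 + 8y + 16 from numerator and denominator to get the reduced form.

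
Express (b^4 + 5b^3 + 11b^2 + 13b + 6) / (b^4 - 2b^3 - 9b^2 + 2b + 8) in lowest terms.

(b^2 + 2b + 3)/(b^2 - 5b + 4)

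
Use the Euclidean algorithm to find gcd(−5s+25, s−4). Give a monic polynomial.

1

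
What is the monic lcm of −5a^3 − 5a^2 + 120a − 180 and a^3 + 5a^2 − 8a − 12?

a^4 + 2a^3 − 23a^2 + 12a + 36

Apply the Euclidean algorithm:
  −5a^3 − 5a^2 + 120a − 180 = (−5)(a^3 + 5a^2 − 8a − 12) + (20a^2 + 80a − 240)
  a^3 + 5a^2 − 8a − 12 = ((1/20)a + 1/20)(20a^2 + 80a − 240) + (0)
Last nonzero remainder: 20a^2 + 80a − 240. Dividing through by 20 gives the monic gcd a^2 + 4a − 12.
Then lcm(f, g) = f·g / gcd(f, g); expanding and making the result monic gives the answer.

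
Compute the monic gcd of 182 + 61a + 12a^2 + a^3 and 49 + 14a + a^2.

Euclidean algorithm in ℚ[a]:
  a^3 + 12a^2 + 61a + 182 = (a − 2)(a^2 + 14a + 49) + (40a + 280)
  a^2 + 14a + 49 = ((1/40)a + 7/40)(40a + 280) + (0)
Last nonzero remainder: 40a + 280. Dividing through by 40 gives the monic gcd a + 7.

7 + a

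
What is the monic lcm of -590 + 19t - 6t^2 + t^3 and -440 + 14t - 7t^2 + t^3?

Repeated division with remainder:
  t^3 - 6t^2 + 19t - 590 = (t^3 - 7t^2 + 14t - 440) + (t^2 + 5t - 150)
  t^3 - 7t^2 + 14t - 440 = (t - 12)(t^2 + 5t - 150) + (224t - 2240)
  t^2 + 5t - 150 = ((1/224)t + 15/224)(224t - 2240) + (0)
Last nonzero remainder: 224t - 2240. Dividing through by 224 gives the monic gcd t - 10.
Then lcm(f, g) = f·g / gcd(f, g); expanding and making the result monic gives the answer.

-25960 - 934t - 797t^2 + 45t^3 - 3t^4 + t^5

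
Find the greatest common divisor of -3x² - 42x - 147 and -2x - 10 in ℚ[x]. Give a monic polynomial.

1

Euclidean algorithm in ℚ[x]:
  -3x² - 42x - 147 = ((3/2)x + 27/2)(-2x - 10) + (-12)
  -2x - 10 = ((1/6)x + 5/6)(-12) + (0)
The last nonzero remainder is the constant -12, so the polynomials are coprime and gcd = 1.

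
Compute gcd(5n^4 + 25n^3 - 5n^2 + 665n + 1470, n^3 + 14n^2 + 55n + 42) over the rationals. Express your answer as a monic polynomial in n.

n + 7

Repeated division with remainder:
  5n^4 + 25n^3 - 5n^2 + 665n + 1470 = (5n - 45)(n^3 + 14n^2 + 55n + 42) + (350n^2 + 2930n + 3360)
  n^3 + 14n^2 + 55n + 42 = ((1/350)n + 197/12250)(350n^2 + 2930n + 3360) + (-(2106/1225)n - 2106/175)
  350n^2 + 2930n + 3360 = (-(214375/1053)n - 98000/351)(-(2106/1225)n - 2106/175) + (0)
Last nonzero remainder: -(2106/1225)n - 2106/175. Dividing through by -2106/1225 gives the monic gcd n + 7.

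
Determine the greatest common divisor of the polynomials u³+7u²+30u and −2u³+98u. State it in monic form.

Euclidean algorithm in ℚ[u]:
  u³+7u²+30u = (−1/2)(−2u³+98u) + (7u²+79u)
  −2u³+98u = (−(2/7)u+158/49)(7u²+79u) + (−(7680/49)u)
  7u²+79u = (−(343/7680)u−3871/7680)(−(7680/49)u) + (0)
Last nonzero remainder: −(7680/49)u. Dividing through by −7680/49 gives the monic gcd u.

u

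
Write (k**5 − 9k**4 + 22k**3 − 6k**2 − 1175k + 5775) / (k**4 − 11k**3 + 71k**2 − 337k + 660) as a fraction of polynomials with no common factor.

(k**2 − 2k − 35)/(k − 4)

Euclidean algorithm in ℚ[k]:
  k**5 − 9k**4 + 22k**3 − 6k**2 − 1175k + 5775 = (k + 2)(k**4 − 11k**3 + 71k**2 − 337k + 660) + (−27k**3 + 189k**2 − 1161k + 4455)
  k**4 − 11k**3 + 71k**2 − 337k + 660 = (−(1/27)k + 4/27)(−27k**3 + 189k**2 − 1161k + 4455) + (0)
Last nonzero remainder: −27k**3 + 189k**2 − 1161k + 4455. Dividing through by −27 gives the monic gcd k**3 − 7k**2 + 43k − 165.
Cancel k**3 − 7k**2 + 43k − 165 from numerator and denominator to get the reduced form.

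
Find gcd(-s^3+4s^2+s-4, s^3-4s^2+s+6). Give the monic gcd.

Repeated division with remainder:
  -s^3+4s^2+s-4 = (-1)(s^3-4s^2+s+6) + (2s+2)
  s^3-4s^2+s+6 = ((1/2)s^2-(5/2)s+3)(2s+2) + (0)
Last nonzero remainder: 2s+2. Dividing through by 2 gives the monic gcd s+1.

s+1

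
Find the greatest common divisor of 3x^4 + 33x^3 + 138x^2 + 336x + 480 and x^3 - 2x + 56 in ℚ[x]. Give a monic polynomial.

Apply the Euclidean algorithm:
  3x^4 + 33x^3 + 138x^2 + 336x + 480 = (3x + 33)(x^3 - 2x + 56) + (144x^2 + 234x - 1368)
  x^3 - 2x + 56 = ((1/144)x - 13/1152)(144x^2 + 234x - 1368) + ((649/64)x + 649/16)
  144x^2 + 234x - 1368 = ((9216/649)x - 21888/649)((649/64)x + 649/16) + (0)
Last nonzero remainder: (649/64)x + 649/16. Dividing through by 649/64 gives the monic gcd x + 4.

x + 4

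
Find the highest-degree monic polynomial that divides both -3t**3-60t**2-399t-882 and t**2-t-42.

t+6

Euclidean algorithm in ℚ[t]:
  -3t**3-60t**2-399t-882 = (-3t-63)(t**2-t-42) + (-588t-3528)
  t**2-t-42 = (-(1/588)t+1/84)(-588t-3528) + (0)
Last nonzero remainder: -588t-3528. Dividing through by -588 gives the monic gcd t+6.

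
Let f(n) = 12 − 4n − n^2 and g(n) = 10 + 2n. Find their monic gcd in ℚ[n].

1

Apply the Euclidean algorithm:
  −n^2 − 4n + 12 = (−(1/2)n + 1/2)(2n + 10) + (7)
  2n + 10 = ((2/7)n + 10/7)(7) + (0)
The last nonzero remainder is the constant 7, so the polynomials are coprime and gcd = 1.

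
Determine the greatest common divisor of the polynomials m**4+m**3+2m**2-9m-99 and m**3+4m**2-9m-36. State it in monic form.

m**2-9

Repeated division with remainder:
  m**4+m**3+2m**2-9m-99 = (m-3)(m**3+4m**2-9m-36) + (23m**2-207)
  m**3+4m**2-9m-36 = ((1/23)m+4/23)(23m**2-207) + (0)
Last nonzero remainder: 23m**2-207. Dividing through by 23 gives the monic gcd m**2-9.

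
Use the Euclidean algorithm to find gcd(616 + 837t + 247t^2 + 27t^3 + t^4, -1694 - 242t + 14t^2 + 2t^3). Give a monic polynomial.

77 + 18t + t^2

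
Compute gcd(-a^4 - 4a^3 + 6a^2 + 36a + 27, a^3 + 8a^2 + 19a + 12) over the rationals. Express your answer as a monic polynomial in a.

a^2 + 4a + 3

Apply the Euclidean algorithm:
  -a^4 - 4a^3 + 6a^2 + 36a + 27 = (-a + 4)(a^3 + 8a^2 + 19a + 12) + (-7a^2 - 28a - 21)
  a^3 + 8a^2 + 19a + 12 = (-(1/7)a - 4/7)(-7a^2 - 28a - 21) + (0)
Last nonzero remainder: -7a^2 - 28a - 21. Dividing through by -7 gives the monic gcd a^2 + 4a + 3.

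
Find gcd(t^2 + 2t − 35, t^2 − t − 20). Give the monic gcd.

Euclidean algorithm in ℚ[t]:
  t^2 + 2t − 35 = (t^2 − t − 20) + (3t − 15)
  t^2 − t − 20 = ((1/3)t + 4/3)(3t − 15) + (0)
Last nonzero remainder: 3t − 15. Dividing through by 3 gives the monic gcd t − 5.

t − 5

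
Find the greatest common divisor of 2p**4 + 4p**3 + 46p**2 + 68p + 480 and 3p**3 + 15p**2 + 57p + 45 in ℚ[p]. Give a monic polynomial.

p**2 + 4p + 15

Repeated division with remainder:
  2p**4 + 4p**3 + 46p**2 + 68p + 480 = ((2/3)p − 2)(3p**3 + 15p**2 + 57p + 45) + (38p**2 + 152p + 570)
  3p**3 + 15p**2 + 57p + 45 = ((3/38)p + 3/38)(38p**2 + 152p + 570) + (0)
Last nonzero remainder: 38p**2 + 152p + 570. Dividing through by 38 gives the monic gcd p**2 + 4p + 15.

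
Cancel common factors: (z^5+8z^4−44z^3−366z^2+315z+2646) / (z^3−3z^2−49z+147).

(z^3+4z^2−39z−126)/(z−7)

By polynomial division,
  z^5+8z^4−44z^3−366z^2+315z+2646 = (z^2+11z+38)(z^3−3z^2−49z+147) + (140z^2+560z−2940)
  z^3−3z^2−49z+147 = ((1/140)z−1/20)(140z^2+560z−2940) + (0)
Last nonzero remainder: 140z^2+560z−2940. Dividing through by 140 gives the monic gcd z^2+4z−21.
Cancel z^2+4z−21 from numerator and denominator to get the reduced form.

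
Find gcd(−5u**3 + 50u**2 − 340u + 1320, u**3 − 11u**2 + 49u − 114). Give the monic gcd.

u − 6

By polynomial division,
  −5u**3 + 50u**2 − 340u + 1320 = (−5)(u**3 − 11u**2 + 49u − 114) + (−5u**2 − 95u + 750)
  u**3 − 11u**2 + 49u − 114 = (−(1/5)u + 6)(−5u**2 − 95u + 750) + (769u − 4614)
  −5u**2 − 95u + 750 = (−(5/769)u − 125/769)(769u − 4614) + (0)
Last nonzero remainder: 769u − 4614. Dividing through by 769 gives the monic gcd u − 6.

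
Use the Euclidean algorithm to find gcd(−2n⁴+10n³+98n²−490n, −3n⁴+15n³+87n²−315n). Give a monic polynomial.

Apply the Euclidean algorithm:
  −2n⁴+10n³+98n²−490n = (2/3)(−3n⁴+15n³+87n²−315n) + (40n²−280n)
  −3n⁴+15n³+87n²−315n = (−(3/40)n²−(3/20)n+9/8)(40n²−280n) + (0)
Last nonzero remainder: 40n²−280n. Dividing through by 40 gives the monic gcd n²−7n.

n²−7n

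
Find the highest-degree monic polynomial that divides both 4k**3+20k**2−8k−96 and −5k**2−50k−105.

k+3

By polynomial division,
  4k**3+20k**2−8k−96 = (−(4/5)k+4)(−5k**2−50k−105) + (108k+324)
  −5k**2−50k−105 = (−(5/108)k−35/108)(108k+324) + (0)
Last nonzero remainder: 108k+324. Dividing through by 108 gives the monic gcd k+3.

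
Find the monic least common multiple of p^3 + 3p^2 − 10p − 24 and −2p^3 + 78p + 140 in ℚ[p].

Repeated division with remainder:
  p^3 + 3p^2 − 10p − 24 = (−1/2)(−2p^3 + 78p + 140) + (3p^2 + 29p + 46)
  −2p^3 + 78p + 140 = (−(2/3)p + 58/9)(3p^2 + 29p + 46) + (−(704/9)p − 1408/9)
  3p^2 + 29p + 46 = (−(27/704)p − 207/704)(−(704/9)p − 1408/9) + (0)
Last nonzero remainder: −(704/9)p − 1408/9. Dividing through by −704/9 gives the monic gcd p + 2.
Then lcm(f, g) = f·g / gcd(f, g); expanding and making the result monic gives the answer.

p^5 + p^4 − 51p^3 − 109p^2 + 398p + 840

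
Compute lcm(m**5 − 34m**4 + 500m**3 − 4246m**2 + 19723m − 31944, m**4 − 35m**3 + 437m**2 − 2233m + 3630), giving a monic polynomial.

Euclidean algorithm in ℚ[m]:
  m**5 − 34m**4 + 500m**3 − 4246m**2 + 19723m − 31944 = (m + 1)(m**4 − 35m**3 + 437m**2 − 2233m + 3630) + (98m**3 − 2450m**2 + 18326m − 35574)
  m**4 − 35m**3 + 437m**2 − 2233m + 3630 = ((1/98)m − 5/49)(98m**3 − 2450m**2 + 18326m − 35574) + (0)
Last nonzero remainder: 98m**3 − 2450m**2 + 18326m − 35574. Dividing through by 98 gives the monic gcd m**3 − 25m**2 + 187m − 363.
Then lcm(f, g) = f·g / gcd(f, g); expanding and making the result monic gives the answer.

m**6 − 44m**5 + 840m**4 − 9246m**3 + 62183m**2 − 229174m + 319440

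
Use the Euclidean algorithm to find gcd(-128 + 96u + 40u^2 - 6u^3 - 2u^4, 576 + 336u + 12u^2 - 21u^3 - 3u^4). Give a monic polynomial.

Euclidean algorithm in ℚ[u]:
  -2u^4 - 6u^3 + 40u^2 + 96u - 128 = (2/3)(-3u^4 - 21u^3 + 12u^2 + 336u + 576) + (8u^3 + 32u^2 - 128u - 512)
  -3u^4 - 21u^3 + 12u^2 + 336u + 576 = (-(3/8)u - 9/8)(8u^3 + 32u^2 - 128u - 512) + (0)
Last nonzero remainder: 8u^3 + 32u^2 - 128u - 512. Dividing through by 8 gives the monic gcd u^3 + 4u^2 - 16u - 64.

-64 - 16u + 4u^2 + u^3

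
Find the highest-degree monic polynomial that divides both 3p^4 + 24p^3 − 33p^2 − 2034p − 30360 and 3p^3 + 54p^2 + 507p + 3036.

p^3 + 18p^2 + 169p + 1012

Euclidean algorithm in ℚ[p]:
  3p^4 + 24p^3 − 33p^2 − 2034p − 30360 = (p − 10)(3p^3 + 54p^2 + 507p + 3036) + (0)
Last nonzero remainder: 3p^3 + 54p^2 + 507p + 3036. Dividing through by 3 gives the monic gcd p^3 + 18p^2 + 169p + 1012.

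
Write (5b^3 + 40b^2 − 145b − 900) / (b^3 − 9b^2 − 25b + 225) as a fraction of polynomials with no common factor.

Euclidean algorithm in ℚ[b]:
  5b^3 + 40b^2 − 145b − 900 = (5)(b^3 − 9b^2 − 25b + 225) + (85b^2 − 20b − 2025)
  b^3 − 9b^2 − 25b + 225 = ((1/85)b − 149/1445)(85b^2 − 20b − 2025) + (−(936/289)b + 4680/289)
  85b^2 − 20b − 2025 = (−(24565/936)b − 13005/104)(−(936/289)b + 4680/289) + (0)
Last nonzero remainder: −(936/289)b + 4680/289. Dividing through by −936/289 gives the monic gcd b − 5.
Cancel b − 5 from numerator and denominator to get the reduced form.

(5b^2 + 65b + 180)/(b^2 − 4b − 45)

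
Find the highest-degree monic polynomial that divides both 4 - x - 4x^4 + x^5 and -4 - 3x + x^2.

Repeated division with remainder:
  x^5 - 4x^4 - x + 4 = (x^3 - x^2 + x - 1)(x^2 - 3x - 4) + (0)
The last nonzero remainder x^2 - 3x - 4 is already monic.

-4 - 3x + x^2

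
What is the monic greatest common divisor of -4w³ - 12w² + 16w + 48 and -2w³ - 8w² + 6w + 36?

Apply the Euclidean algorithm:
  -4w³ - 12w² + 16w + 48 = (2)(-2w³ - 8w² + 6w + 36) + (4w² + 4w - 24)
  -2w³ - 8w² + 6w + 36 = (-(1/2)w - 3/2)(4w² + 4w - 24) + (0)
Last nonzero remainder: 4w² + 4w - 24. Dividing through by 4 gives the monic gcd w² + w - 6.

w² + w - 6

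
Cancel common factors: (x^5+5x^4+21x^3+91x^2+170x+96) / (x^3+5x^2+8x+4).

(x^3+2x^2+13x+48)/(x+2)

Repeated division with remainder:
  x^5+5x^4+21x^3+91x^2+170x+96 = (x^2+13)(x^3+5x^2+8x+4) + (22x^2+66x+44)
  x^3+5x^2+8x+4 = ((1/22)x+1/11)(22x^2+66x+44) + (0)
Last nonzero remainder: 22x^2+66x+44. Dividing through by 22 gives the monic gcd x^2+3x+2.
Cancel x^2+3x+2 from numerator and denominator to get the reduced form.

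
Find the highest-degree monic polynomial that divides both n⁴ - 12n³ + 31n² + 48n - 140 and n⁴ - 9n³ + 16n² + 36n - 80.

By polynomial division,
  n⁴ - 12n³ + 31n² + 48n - 140 = (n⁴ - 9n³ + 16n² + 36n - 80) + (-3n³ + 15n² + 12n - 60)
  n⁴ - 9n³ + 16n² + 36n - 80 = (-(1/3)n + 4/3)(-3n³ + 15n² + 12n - 60) + (0)
Last nonzero remainder: -3n³ + 15n² + 12n - 60. Dividing through by -3 gives the monic gcd n³ - 5n² - 4n + 20.

n³ - 5n² - 4n + 20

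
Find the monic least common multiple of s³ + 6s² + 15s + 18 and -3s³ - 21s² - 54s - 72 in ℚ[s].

s⁴ + 10s³ + 39s² + 78s + 72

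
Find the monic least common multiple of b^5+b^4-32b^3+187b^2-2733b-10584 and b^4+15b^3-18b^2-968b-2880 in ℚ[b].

b^7+15b^6+22b^5-221b^4-1395b^3-41366b^2-257496b-423360

By polynomial division,
  b^5+b^4-32b^3+187b^2-2733b-10584 = (b-14)(b^4+15b^3-18b^2-968b-2880) + (196b^3+903b^2-13405b-50904)
  b^4+15b^3-18b^2-968b-2880 = ((1/196)b+291/5488)(196b^3+903b^2-13405b-50904) + ((1969/784)b^2+(1969/784)b-17721/98)
  196b^3+903b^2-13405b-50904 = ((153664/1969)b+554288/1969)((1969/784)b^2+(1969/784)b-17721/98) + (0)
Last nonzero remainder: (1969/784)b^2+(1969/784)b-17721/98. Dividing through by 1969/784 gives the monic gcd b^2+b-72.
Then lcm(f, g) = f·g / gcd(f, g); expanding and making the result monic gives the answer.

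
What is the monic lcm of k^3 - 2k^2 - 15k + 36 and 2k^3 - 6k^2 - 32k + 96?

k^4 - 6k^3 - 7k^2 + 96k - 144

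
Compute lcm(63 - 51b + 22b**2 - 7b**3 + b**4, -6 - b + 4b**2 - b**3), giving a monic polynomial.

Repeated division with remainder:
  b**4 - 7b**3 + 22b**2 - 51b + 63 = (-b + 3)(-b**3 + 4b**2 - b - 6) + (9b**2 - 54b + 81)
  -b**3 + 4b**2 - b - 6 = (-(1/9)b - 2/9)(9b**2 - 54b + 81) + (-4b + 12)
  9b**2 - 54b + 81 = (-(9/4)b + 27/4)(-4b + 12) + (0)
Last nonzero remainder: -4b + 12. Dividing through by -4 gives the monic gcd b - 3.
Then lcm(f, g) = f·g / gcd(f, g); expanding and making the result monic gives the answer.

-126 + 39b + 70b**2 - 59b**3 + 27b**4 - 8b**5 + b**6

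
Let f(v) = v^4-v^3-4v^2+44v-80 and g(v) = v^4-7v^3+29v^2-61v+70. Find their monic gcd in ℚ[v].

By polynomial division,
  v^4-v^3-4v^2+44v-80 = (v^4-7v^3+29v^2-61v+70) + (6v^3-33v^2+105v-150)
  v^4-7v^3+29v^2-61v+70 = ((1/6)v-1/4)(6v^3-33v^2+105v-150) + ((13/4)v^2-(39/4)v+65/2)
  6v^3-33v^2+105v-150 = ((24/13)v-60/13)((13/4)v^2-(39/4)v+65/2) + (0)
Last nonzero remainder: (13/4)v^2-(39/4)v+65/2. Dividing through by 13/4 gives the monic gcd v^2-3v+10.

v^2-3v+10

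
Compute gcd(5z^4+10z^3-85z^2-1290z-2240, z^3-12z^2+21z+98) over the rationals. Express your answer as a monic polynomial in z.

z^2-5z-14

By polynomial division,
  5z^4+10z^3-85z^2-1290z-2240 = (5z+70)(z^3-12z^2+21z+98) + (650z^2-3250z-9100)
  z^3-12z^2+21z+98 = ((1/650)z-7/650)(650z^2-3250z-9100) + (0)
Last nonzero remainder: 650z^2-3250z-9100. Dividing through by 650 gives the monic gcd z^2-5z-14.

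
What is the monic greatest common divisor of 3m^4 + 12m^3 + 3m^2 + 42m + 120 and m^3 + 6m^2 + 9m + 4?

m + 4

Euclidean algorithm in ℚ[m]:
  3m^4 + 12m^3 + 3m^2 + 42m + 120 = (3m - 6)(m^3 + 6m^2 + 9m + 4) + (12m^2 + 84m + 144)
  m^3 + 6m^2 + 9m + 4 = ((1/12)m - 1/12)(12m^2 + 84m + 144) + (4m + 16)
  12m^2 + 84m + 144 = (3m + 9)(4m + 16) + (0)
Last nonzero remainder: 4m + 16. Dividing through by 4 gives the monic gcd m + 4.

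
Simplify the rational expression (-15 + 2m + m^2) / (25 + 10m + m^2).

(-3 + m)/(5 + m)

By polynomial division,
  m^2 + 2m - 15 = (m^2 + 10m + 25) + (-8m - 40)
  m^2 + 10m + 25 = (-(1/8)m - 5/8)(-8m - 40) + (0)
Last nonzero remainder: -8m - 40. Dividing through by -8 gives the monic gcd m + 5.
Cancel m + 5 from numerator and denominator to get the reduced form.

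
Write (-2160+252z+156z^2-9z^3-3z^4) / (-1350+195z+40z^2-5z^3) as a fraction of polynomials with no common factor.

(-72+6z+3z^2)/(-45+5z)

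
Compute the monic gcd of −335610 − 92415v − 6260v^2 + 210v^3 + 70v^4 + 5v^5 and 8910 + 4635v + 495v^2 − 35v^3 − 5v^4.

Repeated division with remainder:
  5v^5 + 70v^4 + 210v^3 − 6260v^2 − 92415v − 335610 = (−v − 7)(−5v^4 − 35v^3 + 495v^2 + 4635v + 8910) + (460v^3 + 1840v^2 − 51060v − 273240)
  −5v^4 − 35v^3 + 495v^2 + 4635v + 8910 = (−(1/92)v − 3/92)(460v^3 + 1840v^2 − 51060v − 273240) + (0)
Last nonzero remainder: 460v^3 + 1840v^2 − 51060v − 273240. Dividing through by 460 gives the monic gcd v^3 + 4v^2 − 111v − 594.

−594 − 111v + 4v^2 + v^3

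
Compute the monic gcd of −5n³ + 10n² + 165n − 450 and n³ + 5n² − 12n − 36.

n² + 3n − 18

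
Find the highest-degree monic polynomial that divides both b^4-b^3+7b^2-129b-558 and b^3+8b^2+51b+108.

b+3

By polynomial division,
  b^4-b^3+7b^2-129b-558 = (b-9)(b^3+8b^2+51b+108) + (28b^2+222b+414)
  b^3+8b^2+51b+108 = ((1/28)b+1/392)(28b^2+222b+414) + ((6987/196)b+20961/196)
  28b^2+222b+414 = ((5488/6987)b+9016/2329)((6987/196)b+20961/196) + (0)
Last nonzero remainder: (6987/196)b+20961/196. Dividing through by 6987/196 gives the monic gcd b+3.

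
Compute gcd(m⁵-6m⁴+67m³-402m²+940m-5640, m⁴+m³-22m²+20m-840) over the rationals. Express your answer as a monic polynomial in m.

m³-6m²+20m-120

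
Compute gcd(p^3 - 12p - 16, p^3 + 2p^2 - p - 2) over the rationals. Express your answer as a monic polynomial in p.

By polynomial division,
  p^3 - 12p - 16 = (p^3 + 2p^2 - p - 2) + (-2p^2 - 11p - 14)
  p^3 + 2p^2 - p - 2 = (-(1/2)p + 7/4)(-2p^2 - 11p - 14) + ((45/4)p + 45/2)
  -2p^2 - 11p - 14 = (-(8/45)p - 28/45)((45/4)p + 45/2) + (0)
Last nonzero remainder: (45/4)p + 45/2. Dividing through by 45/4 gives the monic gcd p + 2.

p + 2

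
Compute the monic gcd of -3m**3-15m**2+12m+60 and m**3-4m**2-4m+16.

m**2-4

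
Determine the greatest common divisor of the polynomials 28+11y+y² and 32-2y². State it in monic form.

By polynomial division,
  y²+11y+28 = (-1/2)(-2y²+32) + (11y+44)
  -2y²+32 = (-(2/11)y+8/11)(11y+44) + (0)
Last nonzero remainder: 11y+44. Dividing through by 11 gives the monic gcd y+4.

4+y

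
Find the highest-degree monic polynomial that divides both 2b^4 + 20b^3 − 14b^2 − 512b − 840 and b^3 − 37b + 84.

b + 7

By polynomial division,
  2b^4 + 20b^3 − 14b^2 − 512b − 840 = (2b + 20)(b^3 − 37b + 84) + (60b^2 + 60b − 2520)
  b^3 − 37b + 84 = ((1/60)b − 1/60)(60b^2 + 60b − 2520) + (6b + 42)
  60b^2 + 60b − 2520 = (10b − 60)(6b + 42) + (0)
Last nonzero remainder: 6b + 42. Dividing through by 6 gives the monic gcd b + 7.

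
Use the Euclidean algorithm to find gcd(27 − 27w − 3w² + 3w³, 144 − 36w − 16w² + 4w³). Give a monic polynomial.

−9 + w²

By polynomial division,
  3w³ − 3w² − 27w + 27 = (3/4)(4w³ − 16w² − 36w + 144) + (9w² − 81)
  4w³ − 16w² − 36w + 144 = ((4/9)w − 16/9)(9w² − 81) + (0)
Last nonzero remainder: 9w² − 81. Dividing through by 9 gives the monic gcd w² − 9.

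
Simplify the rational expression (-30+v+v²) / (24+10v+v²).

Euclidean algorithm in ℚ[v]:
  v²+v-30 = (v²+10v+24) + (-9v-54)
  v²+10v+24 = (-(1/9)v-4/9)(-9v-54) + (0)
Last nonzero remainder: -9v-54. Dividing through by -9 gives the monic gcd v+6.
Cancel v+6 from numerator and denominator to get the reduced form.

(-5+v)/(4+v)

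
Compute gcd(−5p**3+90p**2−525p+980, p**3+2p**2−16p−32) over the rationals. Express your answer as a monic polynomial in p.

p−4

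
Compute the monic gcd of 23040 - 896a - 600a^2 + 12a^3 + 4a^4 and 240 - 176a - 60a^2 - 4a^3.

10 + a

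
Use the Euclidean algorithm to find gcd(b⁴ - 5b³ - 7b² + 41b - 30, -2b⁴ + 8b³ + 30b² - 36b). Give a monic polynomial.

Euclidean algorithm in ℚ[b]:
  b⁴ - 5b³ - 7b² + 41b - 30 = (-1/2)(-2b⁴ + 8b³ + 30b² - 36b) + (-b³ + 8b² + 23b - 30)
  -2b⁴ + 8b³ + 30b² - 36b = (2b + 8)(-b³ + 8b² + 23b - 30) + (-80b² - 160b + 240)
  -b³ + 8b² + 23b - 30 = ((1/80)b - 1/8)(-80b² - 160b + 240) + (0)
Last nonzero remainder: -80b² - 160b + 240. Dividing through by -80 gives the monic gcd b² + 2b - 3.

b² + 2b - 3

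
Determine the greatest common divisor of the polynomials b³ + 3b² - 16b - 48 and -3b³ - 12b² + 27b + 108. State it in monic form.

b² + 7b + 12

By polynomial division,
  b³ + 3b² - 16b - 48 = (-1/3)(-3b³ - 12b² + 27b + 108) + (-b² - 7b - 12)
  -3b³ - 12b² + 27b + 108 = (3b - 9)(-b² - 7b - 12) + (0)
Last nonzero remainder: -b² - 7b - 12. Dividing through by -1 gives the monic gcd b² + 7b + 12.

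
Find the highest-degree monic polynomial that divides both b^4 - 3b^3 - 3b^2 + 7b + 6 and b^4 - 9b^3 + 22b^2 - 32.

b^2 - b - 2

Euclidean algorithm in ℚ[b]:
  b^4 - 3b^3 - 3b^2 + 7b + 6 = (b^4 - 9b^3 + 22b^2 - 32) + (6b^3 - 25b^2 + 7b + 38)
  b^4 - 9b^3 + 22b^2 - 32 = ((1/6)b - 29/36)(6b^3 - 25b^2 + 7b + 38) + ((25/36)b^2 - (25/36)b - 25/18)
  6b^3 - 25b^2 + 7b + 38 = ((216/25)b - 684/25)((25/36)b^2 - (25/36)b - 25/18) + (0)
Last nonzero remainder: (25/36)b^2 - (25/36)b - 25/18. Dividing through by 25/36 gives the monic gcd b^2 - b - 2.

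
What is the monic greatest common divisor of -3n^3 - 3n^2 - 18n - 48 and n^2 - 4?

n + 2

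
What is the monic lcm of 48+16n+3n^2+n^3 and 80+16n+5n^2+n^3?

240+128n+31n^2+8n^3+n^4

Apply the Euclidean algorithm:
  n^3+3n^2+16n+48 = (n^3+5n^2+16n+80) + (-2n^2-32)
  n^3+5n^2+16n+80 = (-(1/2)n-5/2)(-2n^2-32) + (0)
Last nonzero remainder: -2n^2-32. Dividing through by -2 gives the monic gcd n^2+16.
Then lcm(f, g) = f·g / gcd(f, g); expanding and making the result monic gives the answer.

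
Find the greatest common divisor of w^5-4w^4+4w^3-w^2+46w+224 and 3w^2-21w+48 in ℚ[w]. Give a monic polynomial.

By polynomial division,
  w^5-4w^4+4w^3-w^2+46w+224 = ((1/3)w^3+w^2+3w+14/3)(3w^2-21w+48) + (0)
Last nonzero remainder: 3w^2-21w+48. Dividing through by 3 gives the monic gcd w^2-7w+16.

w^2-7w+16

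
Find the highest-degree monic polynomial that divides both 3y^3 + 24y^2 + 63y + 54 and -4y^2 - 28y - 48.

Euclidean algorithm in ℚ[y]:
  3y^3 + 24y^2 + 63y + 54 = (-(3/4)y - 3/4)(-4y^2 - 28y - 48) + (6y + 18)
  -4y^2 - 28y - 48 = (-(2/3)y - 8/3)(6y + 18) + (0)
Last nonzero remainder: 6y + 18. Dividing through by 6 gives the monic gcd y + 3.

y + 3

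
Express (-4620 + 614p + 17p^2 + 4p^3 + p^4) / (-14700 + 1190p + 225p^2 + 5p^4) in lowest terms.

Euclidean algorithm in ℚ[p]:
  p^4 + 4p^3 + 17p^2 + 614p - 4620 = (1/5)(5p^4 + 225p^2 + 1190p - 14700) + (4p^3 - 28p^2 + 376p - 1680)
  5p^4 + 225p^2 + 1190p - 14700 = ((5/4)p + 35/4)(4p^3 - 28p^2 + 376p - 1680) + (0)
Last nonzero remainder: 4p^3 - 28p^2 + 376p - 1680. Dividing through by 4 gives the monic gcd p^3 - 7p^2 + 94p - 420.
Cancel p^3 - 7p^2 + 94p - 420 from numerator and denominator to get the reduced form.

(11 + p)/(35 + 5p)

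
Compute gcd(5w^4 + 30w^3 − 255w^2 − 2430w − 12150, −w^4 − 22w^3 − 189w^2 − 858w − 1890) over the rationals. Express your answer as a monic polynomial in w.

w^3 + 15w^2 + 84w + 270

By polynomial division,
  5w^4 + 30w^3 − 255w^2 − 2430w − 12150 = (−5)(−w^4 − 22w^3 − 189w^2 − 858w − 1890) + (−80w^3 − 1200w^2 − 6720w − 21600)
  −w^4 − 22w^3 − 189w^2 − 858w − 1890 = ((1/80)w + 7/80)(−80w^3 − 1200w^2 − 6720w − 21600) + (0)
Last nonzero remainder: −80w^3 − 1200w^2 − 6720w − 21600. Dividing through by −80 gives the monic gcd w^3 + 15w^2 + 84w + 270.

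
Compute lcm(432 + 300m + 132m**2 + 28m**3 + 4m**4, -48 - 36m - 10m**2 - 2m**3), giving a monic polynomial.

216 + 258m + 141m**2 + 47m**3 + 9m**4 + m**5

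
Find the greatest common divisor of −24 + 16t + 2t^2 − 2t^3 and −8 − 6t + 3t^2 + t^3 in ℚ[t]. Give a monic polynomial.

−2 + t

Apply the Euclidean algorithm:
  −2t^3 + 2t^2 + 16t − 24 = (−2)(t^3 + 3t^2 − 6t − 8) + (8t^2 + 4t − 40)
  t^3 + 3t^2 − 6t − 8 = ((1/8)t + 5/16)(8t^2 + 4t − 40) + (−(9/4)t + 9/2)
  8t^2 + 4t − 40 = (−(32/9)t − 80/9)(−(9/4)t + 9/2) + (0)
Last nonzero remainder: −(9/4)t + 9/2. Dividing through by −9/4 gives the monic gcd t − 2.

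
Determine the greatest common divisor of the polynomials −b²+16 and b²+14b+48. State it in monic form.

Repeated division with remainder:
  −b²+16 = (−1)(b²+14b+48) + (14b+64)
  b²+14b+48 = ((1/14)b+33/49)(14b+64) + (240/49)
  14b+64 = ((343/120)b+196/15)(240/49) + (0)
The last nonzero remainder is the constant 240/49, so the polynomials are coprime and gcd = 1.

1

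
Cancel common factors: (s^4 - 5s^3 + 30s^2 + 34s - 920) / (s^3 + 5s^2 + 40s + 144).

(s^3 - 9s^2 + 66s - 230)/(s^2 + s + 36)

Repeated division with remainder:
  s^4 - 5s^3 + 30s^2 + 34s - 920 = (s - 10)(s^3 + 5s^2 + 40s + 144) + (40s^2 + 290s + 520)
  s^3 + 5s^2 + 40s + 144 = ((1/40)s - 9/160)(40s^2 + 290s + 520) + ((693/16)s + 693/4)
  40s^2 + 290s + 520 = ((640/693)s + 2080/693)((693/16)s + 693/4) + (0)
Last nonzero remainder: (693/16)s + 693/4. Dividing through by 693/16 gives the monic gcd s + 4.
Cancel s + 4 from numerator and denominator to get the reduced form.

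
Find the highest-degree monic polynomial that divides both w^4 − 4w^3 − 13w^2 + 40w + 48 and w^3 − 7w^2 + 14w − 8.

w − 4

Euclidean algorithm in ℚ[w]:
  w^4 − 4w^3 − 13w^2 + 40w + 48 = (w + 3)(w^3 − 7w^2 + 14w − 8) + (−6w^2 + 6w + 72)
  w^3 − 7w^2 + 14w − 8 = (−(1/6)w + 1)(−6w^2 + 6w + 72) + (20w − 80)
  −6w^2 + 6w + 72 = (−(3/10)w − 9/10)(20w − 80) + (0)
Last nonzero remainder: 20w − 80. Dividing through by 20 gives the monic gcd w − 4.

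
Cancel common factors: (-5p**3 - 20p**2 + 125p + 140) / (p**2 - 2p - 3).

(-5p**2 - 15p + 140)/(p - 3)

Repeated division with remainder:
  -5p**3 - 20p**2 + 125p + 140 = (-5p - 30)(p**2 - 2p - 3) + (50p + 50)
  p**2 - 2p - 3 = ((1/50)p - 3/50)(50p + 50) + (0)
Last nonzero remainder: 50p + 50. Dividing through by 50 gives the monic gcd p + 1.
Cancel p + 1 from numerator and denominator to get the reduced form.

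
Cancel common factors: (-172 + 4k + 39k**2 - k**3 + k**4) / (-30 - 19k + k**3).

Repeated division with remainder:
  k**4 - k**3 + 39k**2 + 4k - 172 = (k - 1)(k**3 - 19k - 30) + (58k**2 + 15k - 202)
  k**3 - 19k - 30 = ((1/58)k - 15/3364)(58k**2 + 15k - 202) + (-(51975/3364)k - 51975/1682)
  58k**2 + 15k - 202 = (-(195112/51975)k + 339764/51975)(-(51975/3364)k - 51975/1682) + (0)
Last nonzero remainder: -(51975/3364)k - 51975/1682. Dividing through by -51975/3364 gives the monic gcd k + 2.
Cancel k + 2 from numerator and denominator to get the reduced form.

(-86 + 45k - 3k**2 + k**3)/(-15 - 2k + k**2)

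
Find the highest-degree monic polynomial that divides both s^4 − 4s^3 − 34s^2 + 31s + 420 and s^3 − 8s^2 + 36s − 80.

Euclidean algorithm in ℚ[s]:
  s^4 − 4s^3 − 34s^2 + 31s + 420 = (s + 4)(s^3 − 8s^2 + 36s − 80) + (−38s^2 − 33s + 740)
  s^3 − 8s^2 + 36s − 80 = (−(1/38)s + 337/1444)(−38s^2 − 33s + 740) + ((91225/1444)s − 91225/361)
  −38s^2 − 33s + 740 = (−(54872/91225)s − 53428/18245)((91225/1444)s − 91225/361) + (0)
Last nonzero remainder: (91225/1444)s − 91225/361. Dividing through by 91225/1444 gives the monic gcd s − 4.

s − 4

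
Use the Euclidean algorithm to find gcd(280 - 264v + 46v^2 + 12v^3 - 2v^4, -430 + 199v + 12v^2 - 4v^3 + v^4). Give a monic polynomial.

-10 + 3v + v^2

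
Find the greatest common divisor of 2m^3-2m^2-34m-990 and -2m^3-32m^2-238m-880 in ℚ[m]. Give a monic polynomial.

m^2+8m+55

Apply the Euclidean algorithm:
  2m^3-2m^2-34m-990 = (-1)(-2m^3-32m^2-238m-880) + (-34m^2-272m-1870)
  -2m^3-32m^2-238m-880 = ((1/17)m+8/17)(-34m^2-272m-1870) + (0)
Last nonzero remainder: -34m^2-272m-1870. Dividing through by -34 gives the monic gcd m^2+8m+55.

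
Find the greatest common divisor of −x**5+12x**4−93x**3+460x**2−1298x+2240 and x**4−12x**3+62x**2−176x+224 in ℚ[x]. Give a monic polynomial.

By polynomial division,
  −x**5+12x**4−93x**3+460x**2−1298x+2240 = (−x)(x**4−12x**3+62x**2−176x+224) + (−31x**3+284x**2−1074x+2240)
  x**4−12x**3+62x**2−176x+224 = (−(1/31)x+88/961)(−31x**3+284x**2−1074x+2240) + ((1296/961)x**2−(5184/961)x+18144/961)
  −31x**3+284x**2−1074x+2240 = (−(29791/1296)x+9610/81)((1296/961)x**2−(5184/961)x+18144/961) + (0)
Last nonzero remainder: (1296/961)x**2−(5184/961)x+18144/961. Dividing through by 1296/961 gives the monic gcd x**2−4x+14.

x**2−4x+14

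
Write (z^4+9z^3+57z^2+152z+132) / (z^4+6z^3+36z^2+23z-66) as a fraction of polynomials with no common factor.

(z+2)/(z-1)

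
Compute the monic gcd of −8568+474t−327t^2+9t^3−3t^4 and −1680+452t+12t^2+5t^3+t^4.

56−2t+t^2

By polynomial division,
  −3t^4+9t^3−327t^2+474t−8568 = (−3)(t^4+5t^3+12t^2+452t−1680) + (24t^3−291t^2+1830t−13608)
  t^4+5t^3+12t^2+452t−1680 = ((1/24)t+137/192)(24t^3−291t^2+1830t−13608) + ((9177/64)t^2−(9177/32)t+64239/8)
  24t^3−291t^2+1830t−13608 = ((512/3059)t−5184/3059)((9177/64)t^2−(9177/32)t+64239/8) + (0)
Last nonzero remainder: (9177/64)t^2−(9177/32)t+64239/8. Dividing through by 9177/64 gives the monic gcd t^2−2t+56.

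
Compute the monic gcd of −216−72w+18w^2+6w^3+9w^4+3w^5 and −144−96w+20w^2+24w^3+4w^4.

−12−4w+3w^2+w^3

Repeated division with remainder:
  3w^5+9w^4+6w^3+18w^2−72w−216 = ((3/4)w−9/4)(4w^4+24w^3+20w^2−96w−144) + (45w^3+135w^2−180w−540)
  4w^4+24w^3+20w^2−96w−144 = ((4/45)w+4/15)(45w^3+135w^2−180w−540) + (0)
Last nonzero remainder: 45w^3+135w^2−180w−540. Dividing through by 45 gives the monic gcd w^3+3w^2−4w−12.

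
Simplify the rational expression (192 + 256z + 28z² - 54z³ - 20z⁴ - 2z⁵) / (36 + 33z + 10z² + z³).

(16 + 12z - 6z² - 2z³)/(3 + z)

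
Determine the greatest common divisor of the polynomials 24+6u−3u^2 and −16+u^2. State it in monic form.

Euclidean algorithm in ℚ[u]:
  −3u^2+6u+24 = (−3)(u^2−16) + (6u−24)
  u^2−16 = ((1/6)u+2/3)(6u−24) + (0)
Last nonzero remainder: 6u−24. Dividing through by 6 gives the monic gcd u−4.

−4+u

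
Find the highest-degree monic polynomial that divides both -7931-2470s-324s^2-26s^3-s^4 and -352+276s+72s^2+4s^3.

Repeated division with remainder:
  -s^4-26s^3-324s^2-2470s-7931 = (-(1/4)s-2)(4s^3+72s^2+276s-352) + (-111s^2-2006s-8635)
  4s^3+72s^2+276s-352 = (-(4/111)s+32/12321)(-111s^2-2006s-8635) + (-(369152/12321)s-4060672/12321)
  -111s^2-2006s-8635 = ((1367631/369152)s+9671985/369152)(-(369152/12321)s-4060672/12321) + (0)
Last nonzero remainder: -(369152/12321)s-4060672/12321. Dividing through by -369152/12321 gives the monic gcd s+11.

11+s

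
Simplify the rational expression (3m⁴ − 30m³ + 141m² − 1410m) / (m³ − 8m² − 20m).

Repeated division with remainder:
  3m⁴ − 30m³ + 141m² − 1410m = (3m − 6)(m³ − 8m² − 20m) + (153m² − 1530m)
  m³ − 8m² − 20m = ((1/153)m + 2/153)(153m² − 1530m) + (0)
Last nonzero remainder: 153m² − 1530m. Dividing through by 153 gives the monic gcd m² − 10m.
Cancel m² − 10m from numerator and denominator to get the reduced form.

(3m² + 141)/(m + 2)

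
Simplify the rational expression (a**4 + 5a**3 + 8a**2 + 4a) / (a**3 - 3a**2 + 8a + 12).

Apply the Euclidean algorithm:
  a**4 + 5a**3 + 8a**2 + 4a = (a + 8)(a**3 - 3a**2 + 8a + 12) + (24a**2 - 72a - 96)
  a**3 - 3a**2 + 8a + 12 = ((1/24)a)(24a**2 - 72a - 96) + (12a + 12)
  24a**2 - 72a - 96 = (2a - 8)(12a + 12) + (0)
Last nonzero remainder: 12a + 12. Dividing through by 12 gives the monic gcd a + 1.
Cancel a + 1 from numerator and denominator to get the reduced form.

(a**3 + 4a**2 + 4a)/(a**2 - 4a + 12)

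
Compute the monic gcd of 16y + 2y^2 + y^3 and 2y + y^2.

Repeated division with remainder:
  y^3 + 2y^2 + 16y = (y)(y^2 + 2y) + (16y)
  y^2 + 2y = ((1/16)y + 1/8)(16y) + (0)
Last nonzero remainder: 16y. Dividing through by 16 gives the monic gcd y.

y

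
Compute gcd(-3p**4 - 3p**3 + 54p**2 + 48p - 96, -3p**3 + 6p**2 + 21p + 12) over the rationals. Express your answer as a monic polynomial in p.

Apply the Euclidean algorithm:
  -3p**4 - 3p**3 + 54p**2 + 48p - 96 = (p + 3)(-3p**3 + 6p**2 + 21p + 12) + (15p**2 - 27p - 132)
  -3p**3 + 6p**2 + 21p + 12 = (-(1/5)p + 1/25)(15p**2 - 27p - 132) + (-(108/25)p + 432/25)
  15p**2 - 27p - 132 = (-(125/36)p - 275/36)(-(108/25)p + 432/25) + (0)
Last nonzero remainder: -(108/25)p + 432/25. Dividing through by -108/25 gives the monic gcd p - 4.

p - 4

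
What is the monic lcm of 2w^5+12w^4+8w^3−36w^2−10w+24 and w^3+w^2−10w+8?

w^6+4w^5−8w^4−26w^3+31w^2+22w−24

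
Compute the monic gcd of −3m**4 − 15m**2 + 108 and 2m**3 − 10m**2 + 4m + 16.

Apply the Euclidean algorithm:
  −3m**4 − 15m**2 + 108 = (−(3/2)m − 15/2)(2m**3 − 10m**2 + 4m + 16) + (−84m**2 + 54m + 228)
  2m**3 − 10m**2 + 4m + 16 = (−(1/42)m + 61/588)(−84m**2 + 54m + 228) + ((375/98)m − 375/49)
  −84m**2 + 54m + 228 = (−(2744/125)m − 3724/125)((375/98)m − 375/49) + (0)
Last nonzero remainder: (375/98)m − 375/49. Dividing through by 375/98 gives the monic gcd m − 2.

m − 2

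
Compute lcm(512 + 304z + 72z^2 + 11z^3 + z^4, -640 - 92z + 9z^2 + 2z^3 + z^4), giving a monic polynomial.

By polynomial division,
  z^4 + 11z^3 + 72z^2 + 304z + 512 = (z^4 + 2z^3 + 9z^2 - 92z - 640) + (9z^3 + 63z^2 + 396z + 1152)
  z^4 + 2z^3 + 9z^2 - 92z - 640 = ((1/9)z - 5/9)(9z^3 + 63z^2 + 396z + 1152) + (0)
Last nonzero remainder: 9z^3 + 63z^2 + 396z + 1152. Dividing through by 9 gives the monic gcd z^3 + 7z^2 + 44z + 128.
Then lcm(f, g) = f·g / gcd(f, g); expanding and making the result monic gives the answer.

-2560 - 1008z - 56z^2 + 17z^3 + 6z^4 + z^5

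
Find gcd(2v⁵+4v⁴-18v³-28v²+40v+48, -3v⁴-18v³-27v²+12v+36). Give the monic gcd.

By polynomial division,
  2v⁵+4v⁴-18v³-28v²+40v+48 = (-(2/3)v+8/3)(-3v⁴-18v³-27v²+12v+36) + (12v³+52v²+32v-48)
  -3v⁴-18v³-27v²+12v+36 = (-(1/4)v-5/12)(12v³+52v²+32v-48) + ((8/3)v²+(40/3)v+16)
  12v³+52v²+32v-48 = ((9/2)v-3)((8/3)v²+(40/3)v+16) + (0)
Last nonzero remainder: (8/3)v²+(40/3)v+16. Dividing through by 8/3 gives the monic gcd v²+5v+6.

v²+5v+6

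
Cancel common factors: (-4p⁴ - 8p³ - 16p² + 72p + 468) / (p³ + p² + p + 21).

Repeated division with remainder:
  -4p⁴ - 8p³ - 16p² + 72p + 468 = (-4p - 4)(p³ + p² + p + 21) + (-8p² + 160p + 552)
  p³ + p² + p + 21 = (-(1/8)p - 21/8)(-8p² + 160p + 552) + (490p + 1470)
  -8p² + 160p + 552 = (-(4/245)p + 92/245)(490p + 1470) + (0)
Last nonzero remainder: 490p + 1470. Dividing through by 490 gives the monic gcd p + 3.
Cancel p + 3 from numerator and denominator to get the reduced form.

(-4p³ + 4p² - 28p + 156)/(p² - 2p + 7)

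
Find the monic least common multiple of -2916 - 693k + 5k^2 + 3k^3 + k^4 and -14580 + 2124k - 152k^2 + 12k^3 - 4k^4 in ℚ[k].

-131220 + 891k + 4932k^2 - 613k^3 + 17k^4 - 8k^5 + k^6

Apply the Euclidean algorithm:
  k^4 + 3k^3 + 5k^2 - 693k - 2916 = (-1/4)(-4k^4 + 12k^3 - 152k^2 + 2124k - 14580) + (6k^3 - 33k^2 - 162k - 6561)
  -4k^4 + 12k^3 - 152k^2 + 2124k - 14580 = (-(2/3)k - 5/3)(6k^3 - 33k^2 - 162k - 6561) + (-315k^2 - 2520k - 25515)
  6k^3 - 33k^2 - 162k - 6561 = (-(2/105)k + 9/35)(-315k^2 - 2520k - 25515) + (0)
Last nonzero remainder: -315k^2 - 2520k - 25515. Dividing through by -315 gives the monic gcd k^2 + 8k + 81.
Then lcm(f, g) = f·g / gcd(f, g); expanding and making the result monic gives the answer.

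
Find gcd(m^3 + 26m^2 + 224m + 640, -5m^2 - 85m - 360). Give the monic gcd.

m + 8

Euclidean algorithm in ℚ[m]:
  m^3 + 26m^2 + 224m + 640 = (-(1/5)m - 9/5)(-5m^2 - 85m - 360) + (-m - 8)
  -5m^2 - 85m - 360 = (5m + 45)(-m - 8) + (0)
Last nonzero remainder: -m - 8. Dividing through by -1 gives the monic gcd m + 8.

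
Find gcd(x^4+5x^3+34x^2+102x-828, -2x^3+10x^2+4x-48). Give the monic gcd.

By polynomial division,
  x^4+5x^3+34x^2+102x-828 = (-(1/2)x-5)(-2x^3+10x^2+4x-48) + (86x^2+98x-1068)
  -2x^3+10x^2+4x-48 = (-(1/43)x+264/1849)(86x^2+98x-1068) + (-(64400/1849)x+193200/1849)
  86x^2+98x-1068 = (-(79507/32200)x-164561/16100)(-(64400/1849)x+193200/1849) + (0)
Last nonzero remainder: -(64400/1849)x+193200/1849. Dividing through by -64400/1849 gives the monic gcd x-3.

x-3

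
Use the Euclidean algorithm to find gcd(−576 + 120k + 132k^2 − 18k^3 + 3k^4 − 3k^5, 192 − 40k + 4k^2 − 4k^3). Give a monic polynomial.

−48 + 10k − k^2 + k^3

By polynomial division,
  −3k^5 + 3k^4 − 18k^3 + 132k^2 + 120k − 576 = ((3/4)k^2 − 3)(−4k^3 + 4k^2 − 40k + 192) + (0)
Last nonzero remainder: −4k^3 + 4k^2 − 40k + 192. Dividing through by −4 gives the monic gcd k^3 − k^2 + 10k − 48.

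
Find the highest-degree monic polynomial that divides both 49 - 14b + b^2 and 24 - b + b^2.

Repeated division with remainder:
  b^2 - 14b + 49 = (b^2 - b + 24) + (-13b + 25)
  b^2 - b + 24 = (-(1/13)b - 12/169)(-13b + 25) + (4356/169)
  -13b + 25 = (-(2197/4356)b + 4225/4356)(4356/169) + (0)
The last nonzero remainder is the constant 4356/169, so the polynomials are coprime and gcd = 1.

1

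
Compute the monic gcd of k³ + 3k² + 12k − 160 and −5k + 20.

Apply the Euclidean algorithm:
  k³ + 3k² + 12k − 160 = (−(1/5)k² − (7/5)k − 8)(−5k + 20) + (0)
Last nonzero remainder: −5k + 20. Dividing through by −5 gives the monic gcd k − 4.

k − 4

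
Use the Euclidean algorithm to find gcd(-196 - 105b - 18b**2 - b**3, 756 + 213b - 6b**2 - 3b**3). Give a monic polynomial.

28 + 11b + b**2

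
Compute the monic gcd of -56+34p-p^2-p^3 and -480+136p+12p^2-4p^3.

-4+p

By polynomial division,
  -p^3-p^2+34p-56 = (1/4)(-4p^3+12p^2+136p-480) + (-4p^2+64)
  -4p^3+12p^2+136p-480 = (p-3)(-4p^2+64) + (72p-288)
  -4p^2+64 = (-(1/18)p-2/9)(72p-288) + (0)
Last nonzero remainder: 72p-288. Dividing through by 72 gives the monic gcd p-4.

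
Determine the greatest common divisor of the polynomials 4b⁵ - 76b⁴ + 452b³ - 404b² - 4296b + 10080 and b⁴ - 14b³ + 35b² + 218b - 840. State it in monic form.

b³ - 18b² + 107b - 210

Euclidean algorithm in ℚ[b]:
  4b⁵ - 76b⁴ + 452b³ - 404b² - 4296b + 10080 = (4b - 20)(b⁴ - 14b³ + 35b² + 218b - 840) + (32b³ - 576b² + 3424b - 6720)
  b⁴ - 14b³ + 35b² + 218b - 840 = ((1/32)b + 1/8)(32b³ - 576b² + 3424b - 6720) + (0)
Last nonzero remainder: 32b³ - 576b² + 3424b - 6720. Dividing through by 32 gives the monic gcd b³ - 18b² + 107b - 210.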